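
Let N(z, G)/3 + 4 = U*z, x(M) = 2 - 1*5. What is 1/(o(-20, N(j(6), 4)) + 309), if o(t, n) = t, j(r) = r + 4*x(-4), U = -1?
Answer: 1/289 ≈ 0.0034602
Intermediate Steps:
x(M) = -3 (x(M) = 2 - 5 = -3)
j(r) = -12 + r (j(r) = r + 4*(-3) = r - 12 = -12 + r)
N(z, G) = -12 - 3*z (N(z, G) = -12 + 3*(-z) = -12 - 3*z)
1/(o(-20, N(j(6), 4)) + 309) = 1/(-20 + 309) = 1/289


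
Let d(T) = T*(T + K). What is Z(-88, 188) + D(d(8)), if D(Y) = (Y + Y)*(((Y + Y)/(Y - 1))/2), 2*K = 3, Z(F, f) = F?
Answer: 4952/75 ≈ 66.027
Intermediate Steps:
K = 3/2 (K = (½)*3 = 3/2 ≈ 1.5000)
d(T) = T*(3/2 + T) (d(T) = T*(T + 3/2) = T*(3/2 + T))
D(Y) = 2*Y²/(-1 + Y) (D(Y) = (2*Y)*(((2*Y)/(-1 + Y))*(½)) = (2*Y)*((2*Y/(-1 + Y))*(½)) = (2*Y)*(Y/(-1 + Y)) = 2*Y²/(-1 + Y))
Z(-88, 188) + D(d(8)) = -88 + 2*((½)*8*(3 + 2*8))²/(-1 + (½)*8*(3 + 2*8)) = -88 + 2*((½)*8*(3 + 16))²/(-1 + (½)*8*(3 + 16)) = -88 + 2*((½)*8*19)²/(-1 + (½)*8*19) = -88 + 2*76²/(-1 + 76) = -88 + 2*5776/75 = -88 + 2*5776*(1/75) = -88 + 11552/75 = 4952/75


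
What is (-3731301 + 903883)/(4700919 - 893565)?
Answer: -1413709/1903677 ≈ -0.74262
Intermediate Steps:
(-3731301 + 903883)/(4700919 - 893565) = -2827418/3807354 = -2827418*1/3807354 = -1413709/1903677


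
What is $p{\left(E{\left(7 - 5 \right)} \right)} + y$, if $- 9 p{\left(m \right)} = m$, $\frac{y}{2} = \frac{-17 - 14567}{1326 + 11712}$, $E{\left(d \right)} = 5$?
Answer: $- \frac{54617}{19557} \approx -2.7927$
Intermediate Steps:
$y = - \frac{14584}{6519}$ ($y = 2 \frac{-17 - 14567}{1326 + 11712} = 2 \left(- \frac{14584}{13038}\right) = 2 \left(\left(-14584\right) \frac{1}{13038}\right) = 2 \left(- \frac{7292}{6519}\right) = - \frac{14584}{6519} \approx -2.2372$)
$p{\left(m \right)} = - \frac{m}{9}$
$p{\left(E{\left(7 - 5 \right)} \right)} + y = \left(- \frac{1}{9}\right) 5 - \frac{14584}{6519} = - \frac{5}{9} - \frac{14584}{6519} = - \frac{54617}{19557}$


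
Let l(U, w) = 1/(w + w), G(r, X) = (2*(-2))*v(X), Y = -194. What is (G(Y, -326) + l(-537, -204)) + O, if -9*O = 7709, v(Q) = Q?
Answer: 547669/1224 ≈ 447.44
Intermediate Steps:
O = -7709/9 (O = -1/9*7709 = -7709/9 ≈ -856.56)
G(r, X) = -4*X (G(r, X) = (2*(-2))*X = -4*X)
l(U, w) = 1/(2*w)
(G(Y, -326) + l(-537, -204)) + O = (-4*(-326) + (1/2)/(-204)) - 7709/9 = (1304 + (1/2)*(-1/204)) - 7709/9 = (1304 - 1/408) - 7709/9 = 532031/408 - 7709/9 = 547669/1224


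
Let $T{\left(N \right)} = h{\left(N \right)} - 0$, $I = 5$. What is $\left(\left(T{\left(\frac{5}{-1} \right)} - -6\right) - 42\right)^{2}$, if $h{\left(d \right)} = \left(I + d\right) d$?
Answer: $1296$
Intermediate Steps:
$h{\left(d \right)} = d \left(5 + d\right)$ ($h{\left(d \right)} = \left(5 + d\right) d = d \left(5 + d\right)$)
$T{\left(N \right)} = N \left(5 + N\right)$ ($T{\left(N \right)} = N \left(5 + N\right) - 0 = N \left(5 + N\right) + 0 = N \left(5 + N\right)$)
$\left(\left(T{\left(\frac{5}{-1} \right)} - -6\right) - 42\right)^{2} = \left(\left(\frac{5}{-1} \left(5 + \frac{5}{-1}\right) - -6\right) - 42\right)^{2} = \left(\left(5 \left(-1\right) \left(5 + 5 \left(-1\right)\right) + 6\right) - 42\right)^{2} = \left(\left(- 5 \left(5 - 5\right) + 6\right) - 42\right)^{2} = \left(\left(\left(-5\right) 0 + 6\right) - 42\right)^{2} = \left(\left(0 + 6\right) - 42\right)^{2} = \left(6 - 42\right)^{2} = \left(-36\right)^{2} = 1296$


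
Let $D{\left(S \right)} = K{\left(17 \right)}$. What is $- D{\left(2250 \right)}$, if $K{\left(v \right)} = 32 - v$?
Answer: $-15$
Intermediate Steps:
$D{\left(S \right)} = 15$ ($D{\left(S \right)} = 32 - 17 = 15$)
$- D{\left(2250 \right)} = \left(-1\right) 15 = -15$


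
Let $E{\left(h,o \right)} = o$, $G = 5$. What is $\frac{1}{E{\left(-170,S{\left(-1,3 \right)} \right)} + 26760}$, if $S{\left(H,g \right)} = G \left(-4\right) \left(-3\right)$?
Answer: $\frac{1}{26820} \approx 3.7286 \cdot 10^{-5}$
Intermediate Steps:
$S{\left(H,g \right)} = 60$ ($S{\left(H,g \right)} = 5 \left(-4\right) \left(-3\right) = \left(-20\right) \left(-3\right) = 60$)
$\frac{1}{E{\left(-170,S{\left(-1,3 \right)} \right)} + 26760} = \frac{1}{60 + 26760} = \frac{1}{26820}$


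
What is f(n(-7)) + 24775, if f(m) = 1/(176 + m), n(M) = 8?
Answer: 4558601/184 ≈ 24775.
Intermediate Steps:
f(n(-7)) + 24775 = 1/(176 + 8) + 24775 = 1/184 + 24775 = 4558601/184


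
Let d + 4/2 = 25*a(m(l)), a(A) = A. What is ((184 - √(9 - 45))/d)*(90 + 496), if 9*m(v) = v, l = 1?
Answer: 970416/7 - 31644*I/7 ≈ 1.3863e+5 - 4520.6*I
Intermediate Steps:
m(v) = v/9
d = 7/9 (d = -2 + 25*((⅑)*1) = -2 + 25*(⅑) = -2 + 25/9 = 7/9 ≈ 0.77778)
((184 - √(9 - 45))/d)*(90 + 496) = ((184 - √(9 - 45))/(7/9))*(90 + 496) = ((184 - √(-36))*(9/7))*586 = ((184 - 6*I)*(9/7))*586 = (1656/7 - 54*I/7)*586 = 970416/7 - 31644*I/7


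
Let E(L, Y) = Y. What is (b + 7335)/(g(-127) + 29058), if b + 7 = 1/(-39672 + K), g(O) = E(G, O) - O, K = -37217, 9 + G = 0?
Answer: 187814197/744746854 ≈ 0.25219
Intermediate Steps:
G = -9 (G = -9 + 0 = -9)
g(O) = 0 (g(O) = O - O = 0)
b = -538224/76889 (b = -7 + 1/(-39672 - 37217) = -7 + 1/(-76889) = -7 - 1/76889 = -538224/76889 ≈ -7.0000)
(b + 7335)/(g(-127) + 29058) = (-538224/76889 + 7335)/(0 + 29058) = (563442591/76889)/29058 = (563442591/76889)*(1/29058) = 187814197/744746854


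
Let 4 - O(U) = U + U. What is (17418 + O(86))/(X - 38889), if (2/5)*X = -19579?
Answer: -34500/175673 ≈ -0.19639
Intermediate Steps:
X = -97895/2 (X = (5/2)*(-19579) = -97895/2 ≈ -48948.)
O(U) = 4 - 2*U (O(U) = 4 - (U + U) = 4 - 2*U)
(17418 + O(86))/(X - 38889) = (17418 + (4 - 2*86))/(-97895/2 - 38889) = (17418 + (4 - 172))/(-175673/2) = (17418 - 168)*(-2/175673) = 17250*(-2/175673) = -34500/175673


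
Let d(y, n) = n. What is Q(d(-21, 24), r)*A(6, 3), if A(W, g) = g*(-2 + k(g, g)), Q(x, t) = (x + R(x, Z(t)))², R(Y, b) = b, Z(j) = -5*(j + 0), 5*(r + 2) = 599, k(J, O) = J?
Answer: 957675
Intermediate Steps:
r = 589/5 (r = -2 + (⅕)*599 = -2 + 599/5 = 589/5 ≈ 117.80)
Z(j) = -5*j
Q(x, t) = (x - 5*t)²
A(W, g) = g*(-2 + g)
Q(d(-21, 24), r)*A(6, 3) = (-1*24 + 5*(589/5))²*(3*(-2 + 3)) = (-24 + 589)²*(3*1) = 565²*3 = 319225*3 = 957675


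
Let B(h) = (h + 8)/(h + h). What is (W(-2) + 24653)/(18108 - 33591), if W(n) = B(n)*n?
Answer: -24656/15483 ≈ -1.5925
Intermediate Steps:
B(h) = (8 + h)/(2*h) (B(h) = (8 + h)/((2*h)) = (8 + h)*(1/(2*h)) = (8 + h)/(2*h))
W(n) = 4 + n/2 (W(n) = ((8 + n)/(2*n))*n = 4 + n/2)
(W(-2) + 24653)/(18108 - 33591) = ((4 + (1/2)*(-2)) + 24653)/(18108 - 33591) = ((4 - 1) + 24653)/(-15483) = (3 + 24653)*(-1/15483) = 24656*(-1/15483) = -24656/15483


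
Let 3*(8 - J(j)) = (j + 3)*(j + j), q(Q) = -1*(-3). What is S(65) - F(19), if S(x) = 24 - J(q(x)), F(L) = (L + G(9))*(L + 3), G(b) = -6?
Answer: -258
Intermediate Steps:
q(Q) = 3
J(j) = 8 - 2*j*(3 + j)/3 (J(j) = 8 - (j + 3)*(j + j)/3 = 8 - (3 + j)*2*j/3 = 8 - 2*j*(3 + j)/3)
F(L) = (-6 + L)*(3 + L) (F(L) = (L - 6)*(L + 3) = (-6 + L)*(3 + L))
S(x) = 28 (S(x) = 24 - (8 - 2*3 - ⅔*3²) = 24 - (8 - 6 - ⅔*9) = 24 - (8 - 6 - 6) = 24 - 1*(-4) = 24 + 4 = 28)
S(65) - F(19) = 28 - (-18 + 19² - 3*19) = 28 - (-18 + 361 - 57) = 28 - 1*286 = 28 - 286 = -258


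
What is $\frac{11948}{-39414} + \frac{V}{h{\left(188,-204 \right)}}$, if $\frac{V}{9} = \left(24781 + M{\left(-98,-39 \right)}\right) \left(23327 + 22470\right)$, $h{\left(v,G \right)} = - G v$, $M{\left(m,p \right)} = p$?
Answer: $\frac{33495241464319}{125967144} \approx 2.659 \cdot 10^{5}$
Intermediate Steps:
$h{\left(v,G \right)} = - G v$
$V = 10197984366$ ($V = 9 \left(24781 - 39\right) \left(23327 + 22470\right) = 9 \cdot 24742 \cdot 45797 = 9 \cdot 1133109374 = 10197984366$)
$\frac{11948}{-39414} + \frac{V}{h{\left(188,-204 \right)}} = \frac{11948}{-39414} + \frac{10197984366}{\left(-1\right) \left(-204\right) 188} = 11948 \left(- \frac{1}{39414}\right) + \frac{10197984366}{38352} = - \frac{5974}{19707} + 10197984366 \cdot \frac{1}{38352} = - \frac{5974}{19707} + \frac{1699664061}{6392} = \frac{33495241464319}{125967144}$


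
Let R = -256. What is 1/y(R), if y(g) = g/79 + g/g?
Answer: -79/177 ≈ -0.44633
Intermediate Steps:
y(g) = 1 + g/79 (y(g) = g*(1/79) + 1 = g/79 + 1 = 1 + g/79)
1/y(R) = 1/(1 + (1/79)*(-256)) = 1/(1 - 256/79) = 1/(-177/79) = -79/177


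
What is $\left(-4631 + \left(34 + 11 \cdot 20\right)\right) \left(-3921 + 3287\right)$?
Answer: $2775018$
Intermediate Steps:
$\left(-4631 + \left(34 + 11 \cdot 20\right)\right) \left(-3921 + 3287\right) = \left(-4631 + \left(34 + 220\right)\right) \left(-634\right) = \left(-4631 + 254\right) \left(-634\right) = \left(-4377\right) \left(-634\right) = 2775018$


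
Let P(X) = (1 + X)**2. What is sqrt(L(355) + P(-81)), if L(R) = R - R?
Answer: 80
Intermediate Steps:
L(R) = 0
sqrt(L(355) + P(-81)) = sqrt(0 + (1 - 81)**2) = sqrt(0 + (-80)**2) = sqrt(0 + 6400) = sqrt(6400) = 80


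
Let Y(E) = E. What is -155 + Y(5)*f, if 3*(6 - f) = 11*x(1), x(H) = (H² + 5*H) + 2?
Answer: -815/3 ≈ -271.67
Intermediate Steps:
x(H) = 2 + H² + 5*H
f = -70/3 (f = 6 - 11*(2 + 1² + 5*1)/3 = 6 - 11*(2 + 1 + 5)/3 = 6 - 11*8/3 = 6 - ⅓*88 = 6 - 88/3 = -70/3 ≈ -23.333)
-155 + Y(5)*f = -155 + 5*(-70/3) = -155 - 350/3 = -815/3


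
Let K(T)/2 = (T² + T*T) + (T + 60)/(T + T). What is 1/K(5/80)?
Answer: 64/61505 ≈ 0.0010406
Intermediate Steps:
K(T) = 4*T² + (60 + T)/T (K(T) = 2*((T² + T*T) + (T + 60)/(T + T)) = 2*((T² + T²) + (60 + T)/((2*T))) = 2*(2*T² + (60 + T)*(1/(2*T))) = 2*(2*T² + (60 + T)/(2*T)) = 4*T² + (60 + T)/T)
1/K(5/80) = 1/((60 + 5/80 + 4*(5/80)³)/((5/80))) = 1/((60 + 5*(1/80) + 4*(5*(1/80))³)/((5*(1/80)))) = 1/((60 + 1/16 + 4*(1/16)³)/(1/16)) = 1/(16*(60 + 1/16 + 4*(1/4096))) = 1/(16*(60 + 1/16 + 1/1024)) = 1/(16*(61505/1024)) = 1/(61505/64) = 64/61505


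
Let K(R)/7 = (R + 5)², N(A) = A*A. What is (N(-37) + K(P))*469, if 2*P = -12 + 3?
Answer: 2571527/4 ≈ 6.4288e+5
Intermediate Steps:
P = -9/2 (P = (-12 + 3)/2 = (½)*(-9) = -9/2 ≈ -4.5000)
N(A) = A²
K(R) = 7*(5 + R)² (K(R) = 7*(R + 5)² = 7*(5 + R)²)
(N(-37) + K(P))*469 = ((-37)² + 7*(5 - 9/2)²)*469 = (1369 + 7*(½)²)*469 = (1369 + 7*(¼))*469 = (1369 + 7/4)*469 = (5483/4)*469 = 2571527/4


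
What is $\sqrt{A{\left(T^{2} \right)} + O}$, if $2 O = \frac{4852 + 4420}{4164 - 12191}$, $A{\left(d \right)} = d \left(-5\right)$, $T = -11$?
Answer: $\frac{i \sqrt{39019014217}}{8027} \approx 24.608 i$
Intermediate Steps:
$A{\left(d \right)} = - 5 d$
$O = - \frac{4636}{8027}$ ($O = \frac{\left(4852 + 4420\right) \frac{1}{4164 - 12191}}{2} = \frac{9272 \frac{1}{-8027}}{2} = \frac{9272 \left(- \frac{1}{8027}\right)}{2} = \frac{1}{2} \left(- \frac{9272}{8027}\right) = - \frac{4636}{8027} \approx -0.57755$)
$\sqrt{A{\left(T^{2} \right)} + O} = \sqrt{- 5 \left(-11\right)^{2} - \frac{4636}{8027}} = \sqrt{\left(-5\right) 121 - \frac{4636}{8027}} = \sqrt{-605 - \frac{4636}{8027}} = \sqrt{- \frac{4860971}{8027}} = \frac{i \sqrt{39019014217}}{8027}$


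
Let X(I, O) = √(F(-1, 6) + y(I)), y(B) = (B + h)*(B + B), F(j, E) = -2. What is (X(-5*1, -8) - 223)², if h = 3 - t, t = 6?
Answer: (223 - √78)² ≈ 45868.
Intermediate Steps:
h = -3 (h = 3 - 1*6 = 3 - 6 = -3)
y(B) = 2*B*(-3 + B) (y(B) = (B - 3)*(B + B) = (-3 + B)*(2*B) = 2*B*(-3 + B))
X(I, O) = √(-2 + 2*I*(-3 + I))
(X(-5*1, -8) - 223)² = (√2*√(-1 + (-5*1)*(-3 - 5*1)) - 223)² = (√2*√(-1 - 5*(-3 - 5)) - 223)² = (√2*√(-1 - 5*(-8)) - 223)² = (√2*√(-1 + 40) - 223)² = (√2*√39 - 223)² = (√78 - 223)² = (-223 + √78)²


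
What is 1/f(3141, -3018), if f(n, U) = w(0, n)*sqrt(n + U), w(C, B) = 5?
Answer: sqrt(123)/615 ≈ 0.018033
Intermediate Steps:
f(n, U) = 5*sqrt(U + n) (f(n, U) = 5*sqrt(n + U) = 5*sqrt(U + n))
1/f(3141, -3018) = 1/(5*sqrt(-3018 + 3141)) = 1/(5*sqrt(123)) = sqrt(123)/615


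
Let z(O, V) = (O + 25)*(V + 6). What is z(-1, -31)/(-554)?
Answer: 300/277 ≈ 1.0830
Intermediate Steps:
z(O, V) = (6 + V)*(25 + O) (z(O, V) = (25 + O)*(6 + V) = (6 + V)*(25 + O))
z(-1, -31)/(-554) = (150 + 6*(-1) + 25*(-31) - 1*(-31))/(-554) = (150 - 6 - 775 + 31)*(-1/554) = -600*(-1/554) = 300/277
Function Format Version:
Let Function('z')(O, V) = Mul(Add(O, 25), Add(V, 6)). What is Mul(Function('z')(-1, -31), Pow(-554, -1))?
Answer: Rational(300, 277) ≈ 1.0830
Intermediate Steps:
Function('z')(O, V) = Mul(Add(6, V), Add(25, O)) (Function('z')(O, V) = Mul(Add(25, O), Add(6, V)) = Mul(Add(6, V), Add(25, O)))
Mul(Function('z')(-1, -31), Pow(-554, -1)) = Mul(Add(150, Mul(6, -1), Mul(25, -31), Mul(-1, -31)), Pow(-554, -1)) = Mul(Add(150, -6, -775, 31), Rational(-1, 554)) = Mul(-600, Rational(-1, 554)) = Rational(300, 277)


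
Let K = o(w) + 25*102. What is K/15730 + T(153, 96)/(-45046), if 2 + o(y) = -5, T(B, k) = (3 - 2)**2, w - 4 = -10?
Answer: 28634062/177143395 ≈ 0.16164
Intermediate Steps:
w = -6 (w = 4 - 10 = -6)
T(B, k) = 1 (T(B, k) = 1**2 = 1)
o(y) = -7 (o(y) = -2 - 5 = -7)
K = 2543 (K = -7 + 25*102 = -7 + 2550 = 2543)
K/15730 + T(153, 96)/(-45046) = 2543/15730 + 1/(-45046) = 2543*(1/15730) + 1*(-1/45046) = 2543/15730 - 1/45046 = 28634062/177143395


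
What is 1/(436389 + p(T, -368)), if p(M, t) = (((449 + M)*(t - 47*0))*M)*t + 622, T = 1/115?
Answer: 25/24144091 ≈ 1.0355e-6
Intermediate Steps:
T = 1/115 ≈ 0.0086956
p(M, t) = 622 + M*t²*(449 + M) (p(M, t) = (((449 + M)*(t + 0))*M)*t + 622 = (((449 + M)*t)*M)*t + 622 = ((t*(449 + M))*M)*t + 622 = (M*t*(449 + M))*t + 622 = M*t²*(449 + M) + 622 = 622 + M*t²*(449 + M))
1/(436389 + p(T, -368)) = 1/(436389 + (622 + (1/115)²*(-368)² + 449*(1/115)*(-368)²)) = 1/(436389 + (622 + (1/13225)*135424 + 449*(1/115)*135424)) = 1/(436389 + (622 + 256/25 + 2643712/5)) = 1/(436389 + 13234366/25) = 1/(24144091/25) = 25/24144091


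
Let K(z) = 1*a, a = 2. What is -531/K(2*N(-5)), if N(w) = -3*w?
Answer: -531/2 ≈ -265.50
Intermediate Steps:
K(z) = 2 (K(z) = 1*2 = 2)
-531/K(2*N(-5)) = -531/2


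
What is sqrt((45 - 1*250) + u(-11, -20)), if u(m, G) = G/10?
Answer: 3*I*sqrt(23) ≈ 14.387*I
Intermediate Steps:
u(m, G) = G/10 (u(m, G) = G*(1/10) = G/10)
sqrt((45 - 1*250) + u(-11, -20)) = sqrt((45 - 1*250) + (1/10)*(-20)) = sqrt((45 - 250) - 2) = sqrt(-205 - 2) = sqrt(-207) = 3*I*sqrt(23)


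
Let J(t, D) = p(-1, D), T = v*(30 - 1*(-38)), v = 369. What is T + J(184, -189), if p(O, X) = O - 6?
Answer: 25085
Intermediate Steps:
p(O, X) = -6 + O
T = 25092 (T = 369*(30 - 1*(-38)) = 369*(30 + 38) = 369*68 = 25092)
J(t, D) = -7 (J(t, D) = -6 - 1 = -7)
T + J(184, -189) = 25092 - 7 = 25085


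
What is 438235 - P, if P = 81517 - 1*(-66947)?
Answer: 289771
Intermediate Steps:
P = 148464 (P = 81517 + 66947 = 148464)
438235 - P = 438235 - 1*148464 = 438235 - 148464 = 289771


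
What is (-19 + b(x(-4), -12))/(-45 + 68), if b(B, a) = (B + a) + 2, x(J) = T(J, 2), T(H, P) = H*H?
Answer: -13/23 ≈ -0.56522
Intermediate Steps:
T(H, P) = H**2
x(J) = J**2
b(B, a) = 2 + B + a
(-19 + b(x(-4), -12))/(-45 + 68) = (-19 + (2 + (-4)**2 - 12))/(-45 + 68) = (-19 + (2 + 16 - 12))/23 = (-19 + 6)*(1/23) = -13*1/23 = -13/23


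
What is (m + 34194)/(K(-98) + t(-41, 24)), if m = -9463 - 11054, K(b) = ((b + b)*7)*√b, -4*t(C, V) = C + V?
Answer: 310012/983859467 + 700554176*I*√2/983859467 ≈ 0.0003151 + 1.007*I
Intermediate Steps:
t(C, V) = -C/4 - V/4 (t(C, V) = -(C + V)/4 = -C/4 - V/4)
K(b) = 14*b^(3/2) (K(b) = ((2*b)*7)*√b = (14*b)*√b = 14*b^(3/2))
m = -20517
(m + 34194)/(K(-98) + t(-41, 24)) = (-20517 + 34194)/(14*(-98)^(3/2) + (-¼*(-41) - ¼*24)) = 13677/(14*(-686*I*√2) + (41/4 - 6)) = 13677/(-9604*I*√2 + 17/4) = 13677/(17/4 - 9604*I*√2)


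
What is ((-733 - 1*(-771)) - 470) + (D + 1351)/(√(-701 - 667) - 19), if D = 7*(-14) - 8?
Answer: -40557/91 - 7470*I*√38/1729 ≈ -445.68 - 26.633*I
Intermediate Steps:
D = -106 (D = -98 - 8 = -106)
((-733 - 1*(-771)) - 470) + (D + 1351)/(√(-701 - 667) - 19) = ((-733 - 1*(-771)) - 470) + (-106 + 1351)/(√(-701 - 667) - 19) = ((-733 + 771) - 470) + 1245/(√(-1368) - 19) = (38 - 470) + 1245/(6*I*√38 - 19) = -432 + 1245/(-19 + 6*I*√38)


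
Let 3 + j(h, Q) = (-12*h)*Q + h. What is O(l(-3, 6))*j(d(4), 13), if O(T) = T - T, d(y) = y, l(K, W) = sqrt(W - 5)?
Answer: 0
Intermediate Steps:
l(K, W) = sqrt(-5 + W)
O(T) = 0
j(h, Q) = -3 + h - 12*Q*h (j(h, Q) = -3 + ((-12*h)*Q + h) = -3 + (-12*Q*h + h) = -3 + (h - 12*Q*h) = -3 + h - 12*Q*h)
O(l(-3, 6))*j(d(4), 13) = 0*(-3 + 4 - 12*13*4) = 0*(-3 + 4 - 624) = 0*(-623) = 0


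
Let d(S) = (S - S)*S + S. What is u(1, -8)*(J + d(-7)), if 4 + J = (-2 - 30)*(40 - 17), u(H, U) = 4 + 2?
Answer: -4482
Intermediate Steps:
u(H, U) = 6
d(S) = S (d(S) = 0*S + S = 0 + S = S)
J = -740 (J = -4 + (-2 - 30)*(40 - 17) = -4 - 32*23 = -4 - 736 = -740)
u(1, -8)*(J + d(-7)) = 6*(-740 - 7) = 6*(-747) = -4482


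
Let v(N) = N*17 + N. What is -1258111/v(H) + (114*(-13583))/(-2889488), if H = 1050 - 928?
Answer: -453987026827/793164456 ≈ -572.37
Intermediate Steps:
H = 122
v(N) = 18*N (v(N) = 17*N + N = 18*N)
-1258111/v(H) + (114*(-13583))/(-2889488) = -1258111/(18*122) + (114*(-13583))/(-2889488) = -1258111/2196 - 1548462*(-1/2889488) = -1258111*1/2196 + 774231/1444744 = -1258111/2196 + 774231/1444744 = -453987026827/793164456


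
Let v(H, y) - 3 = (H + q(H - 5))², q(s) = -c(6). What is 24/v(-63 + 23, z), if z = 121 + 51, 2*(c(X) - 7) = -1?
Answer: 32/2887 ≈ 0.011084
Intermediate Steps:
c(X) = 13/2 (c(X) = 7 + (½)*(-1) = 7 - ½ = 13/2)
q(s) = -13/2 (q(s) = -1*13/2 = -13/2)
z = 172
v(H, y) = 3 + (-13/2 + H)² (v(H, y) = 3 + (H - 13/2)² = 3 + (-13/2 + H)²)
24/v(-63 + 23, z) = 24/(3 + (-13 + 2*(-63 + 23))²/4) = 24/(3 + (-13 + 2*(-40))²/4) = 24/(3 + (-13 - 80)²/4) = 24/(3 + (¼)*(-93)²) = 24/(3 + (¼)*8649) = 24/(3 + 8649/4) = 24/(8661/4) = 24*(4/8661) = 32/2887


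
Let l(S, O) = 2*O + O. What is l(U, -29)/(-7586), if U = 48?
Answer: 87/7586 ≈ 0.011468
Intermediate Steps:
l(S, O) = 3*O
l(U, -29)/(-7586) = (3*(-29))/(-7586) = -87*(-1/7586) = 87/7586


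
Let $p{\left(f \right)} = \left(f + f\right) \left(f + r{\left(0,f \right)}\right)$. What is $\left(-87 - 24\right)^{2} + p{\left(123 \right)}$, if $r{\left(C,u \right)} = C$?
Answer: $42579$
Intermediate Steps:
$p{\left(f \right)} = 2 f^{2}$ ($p{\left(f \right)} = \left(f + f\right) \left(f + 0\right) = 2 f f = 2 f^{2}$)
$\left(-87 - 24\right)^{2} + p{\left(123 \right)} = \left(-87 - 24\right)^{2} + 2 \cdot 123^{2} = \left(-87 + \left(-47 + 23\right)\right)^{2} + 2 \cdot 15129 = \left(-87 - 24\right)^{2} + 30258 = \left(-111\right)^{2} + 30258 = 12321 + 30258 = 42579$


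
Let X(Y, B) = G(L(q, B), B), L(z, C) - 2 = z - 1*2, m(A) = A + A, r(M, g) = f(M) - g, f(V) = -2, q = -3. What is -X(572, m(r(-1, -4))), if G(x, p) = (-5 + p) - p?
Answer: 5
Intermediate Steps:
r(M, g) = -2 - g
m(A) = 2*A
L(z, C) = z (L(z, C) = 2 + (z - 1*2) = 2 + (z - 2) = 2 + (-2 + z) = z)
G(x, p) = -5
X(Y, B) = -5
-X(572, m(r(-1, -4))) = -1*(-5) = 5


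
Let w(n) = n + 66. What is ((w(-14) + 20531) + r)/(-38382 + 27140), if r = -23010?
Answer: 2427/11242 ≈ 0.21589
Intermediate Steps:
w(n) = 66 + n
((w(-14) + 20531) + r)/(-38382 + 27140) = (((66 - 14) + 20531) - 23010)/(-38382 + 27140) = ((52 + 20531) - 23010)/(-11242) = (20583 - 23010)*(-1/11242) = -2427*(-1/11242) = 2427/11242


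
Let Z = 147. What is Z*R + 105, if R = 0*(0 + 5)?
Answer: 105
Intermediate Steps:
R = 0 (R = 0*5 = 0)
Z*R + 105 = 147*0 + 105 = 0 + 105 = 105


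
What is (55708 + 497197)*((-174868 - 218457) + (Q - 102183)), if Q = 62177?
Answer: -239590876555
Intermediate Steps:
(55708 + 497197)*((-174868 - 218457) + (Q - 102183)) = (55708 + 497197)*((-174868 - 218457) + (62177 - 102183)) = 552905*(-393325 - 40006) = 552905*(-433331) = -239590876555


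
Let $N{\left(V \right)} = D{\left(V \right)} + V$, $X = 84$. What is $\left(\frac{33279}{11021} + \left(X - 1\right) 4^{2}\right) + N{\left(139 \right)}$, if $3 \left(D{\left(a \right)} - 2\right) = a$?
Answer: $\frac{50201303}{33063} \approx 1518.4$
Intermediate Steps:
$D{\left(a \right)} = 2 + \frac{a}{3}$
$N{\left(V \right)} = 2 + \frac{4 V}{3}$ ($N{\left(V \right)} = \left(2 + \frac{V}{3}\right) + V = 2 + \frac{4 V}{3}$)
$\left(\frac{33279}{11021} + \left(X - 1\right) 4^{2}\right) + N{\left(139 \right)} = \left(\frac{33279}{11021} + \left(84 - 1\right) 4^{2}\right) + \left(2 + \frac{4}{3} \cdot 139\right) = \left(33279 \cdot \frac{1}{11021} + 83 \cdot 16\right) + \left(2 + \frac{556}{3}\right) = \left(\frac{33279}{11021} + 1328\right) + \frac{562}{3} = \frac{14669167}{11021} + \frac{562}{3} = \frac{50201303}{33063}$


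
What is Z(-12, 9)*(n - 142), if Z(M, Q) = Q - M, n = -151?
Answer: -6153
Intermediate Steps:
Z(-12, 9)*(n - 142) = (9 - 1*(-12))*(-151 - 142) = (9 + 12)*(-293) = 21*(-293) = -6153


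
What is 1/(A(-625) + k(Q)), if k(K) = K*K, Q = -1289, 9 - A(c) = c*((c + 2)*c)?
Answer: 1/245020905 ≈ 4.0813e-9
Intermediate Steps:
A(c) = 9 - c²*(2 + c) (A(c) = 9 - c*(c + 2)*c = 9 - c*(2 + c)*c = 9 - c*c*(2 + c) = 9 - c²*(2 + c))
k(K) = K²
1/(A(-625) + k(Q)) = 1/((9 - 1*(-625)³ - 2*(-625)²) + (-1289)²) = 1/((9 - 1*(-244140625) - 2*390625) + 1661521) = 1/((9 + 244140625 - 781250) + 1661521) = 1/(243359384 + 1661521) = 1/245020905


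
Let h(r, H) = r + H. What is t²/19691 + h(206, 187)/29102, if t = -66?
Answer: 134506875/573047482 ≈ 0.23472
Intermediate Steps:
h(r, H) = H + r
t²/19691 + h(206, 187)/29102 = (-66)²/19691 + (187 + 206)/29102 = 4356*(1/19691) + 393*(1/29102) = 4356/19691 + 393/29102 = 134506875/573047482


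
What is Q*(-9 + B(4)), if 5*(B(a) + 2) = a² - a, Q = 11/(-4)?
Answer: 473/20 ≈ 23.650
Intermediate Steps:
Q = -11/4 (Q = 11*(-¼) = -11/4 ≈ -2.7500)
B(a) = -2 - a/5 + a²/5 (B(a) = -2 + (a² - a)/5 = -2 + (-a/5 + a²/5) = -2 - a/5 + a²/5)
Q*(-9 + B(4)) = -11*(-9 + (-2 - ⅕*4 + (⅕)*4²))/4 = -11*(-9 + (-2 - ⅘ + (⅕)*16))/4 = -11*(-9 + (-2 - ⅘ + 16/5))/4 = -11*(-9 + ⅖)/4 = -11/4*(-43/5) = 473/20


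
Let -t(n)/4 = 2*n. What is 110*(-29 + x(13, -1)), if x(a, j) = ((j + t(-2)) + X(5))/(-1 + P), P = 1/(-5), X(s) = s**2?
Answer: -20570/3 ≈ -6856.7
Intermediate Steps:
t(n) = -8*n
P = -1/5 ≈ -0.20000
x(a, j) = -205/6 - 5*j/6 (x(a, j) = ((j - 8*(-2)) + 5**2)/(-1 - 1/5) = ((j + 16) + 25)/(-6/5) = ((16 + j) + 25)*(-5/6) = (41 + j)*(-5/6) = -205/6 - 5*j/6)
110*(-29 + x(13, -1)) = 110*(-29 + (-205/6 - 5/6*(-1))) = 110*(-29 + (-205/6 + 5/6)) = 110*(-29 - 100/3) = 110*(-187/3) = -20570/3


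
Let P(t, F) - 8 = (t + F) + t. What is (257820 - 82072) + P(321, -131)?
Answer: 176267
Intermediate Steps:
P(t, F) = 8 + F + 2*t (P(t, F) = 8 + ((t + F) + t) = 8 + ((F + t) + t) = 8 + (F + 2*t) = 8 + F + 2*t)
(257820 - 82072) + P(321, -131) = (257820 - 82072) + (8 - 131 + 2*321) = 175748 + (8 - 131 + 642) = 175748 + 519 = 176267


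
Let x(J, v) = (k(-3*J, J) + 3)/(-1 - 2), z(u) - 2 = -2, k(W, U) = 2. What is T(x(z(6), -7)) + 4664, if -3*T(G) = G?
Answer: 41981/9 ≈ 4664.6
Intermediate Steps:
z(u) = 0 (z(u) = 2 - 2 = 0)
x(J, v) = -5/3 (x(J, v) = (2 + 3)/(-1 - 2) = 5/(-3) = 5*(-⅓) = -5/3)
T(G) = -G/3
T(x(z(6), -7)) + 4664 = -⅓*(-5/3) + 4664 = 5/9 + 4664 = 41981/9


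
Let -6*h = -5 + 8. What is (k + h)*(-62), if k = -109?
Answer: 6789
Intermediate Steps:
h = -½ (h = -(-5 + 8)/6 = -⅙*3 = -½ ≈ -0.50000)
(k + h)*(-62) = (-109 - ½)*(-62) = -219/2*(-62) = 6789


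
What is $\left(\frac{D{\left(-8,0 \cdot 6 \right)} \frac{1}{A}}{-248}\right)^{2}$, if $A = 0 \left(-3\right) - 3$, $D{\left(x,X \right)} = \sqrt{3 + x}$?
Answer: $- \frac{5}{553536} \approx -9.0328 \cdot 10^{-6}$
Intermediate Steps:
$A = -3$ ($A = 0 - 3 = -3$)
$\left(\frac{D{\left(-8,0 \cdot 6 \right)} \frac{1}{A}}{-248}\right)^{2} = \left(\frac{\sqrt{3 - 8} \frac{1}{-3}}{-248}\right)^{2} = \left(\sqrt{-5} \left(- \frac{1}{3}\right) \left(- \frac{1}{248}\right)\right)^{2} = \left(i \sqrt{5} \left(- \frac{1}{3}\right) \left(- \frac{1}{248}\right)\right)^{2} = \left(- \frac{i \sqrt{5}}{3} \left(- \frac{1}{248}\right)\right)^{2} = \left(\frac{i \sqrt{5}}{744}\right)^{2} = - \frac{5}{553536}$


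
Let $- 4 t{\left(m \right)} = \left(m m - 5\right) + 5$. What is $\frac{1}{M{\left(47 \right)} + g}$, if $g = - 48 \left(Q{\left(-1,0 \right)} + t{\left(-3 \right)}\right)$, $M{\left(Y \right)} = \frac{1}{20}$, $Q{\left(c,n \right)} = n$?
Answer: $\frac{20}{2161} \approx 0.009255$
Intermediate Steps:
$t{\left(m \right)} = - \frac{m^{2}}{4}$ ($t{\left(m \right)} = - \frac{\left(m m - 5\right) + 5}{4} = - \frac{\left(m^{2} - 5\right) + 5}{4} = - \frac{\left(-5 + m^{2}\right) + 5}{4} = - \frac{m^{2}}{4}$)
$M{\left(Y \right)} = \frac{1}{20}$
$g = 108$ ($g = - 48 \left(0 - \frac{\left(-3\right)^{2}}{4}\right) = - 48 \left(0 - \frac{9}{4}\right) = \left(-48\right) \left(- \frac{9}{4}\right) = 108$)
$\frac{1}{M{\left(47 \right)} + g} = \frac{1}{\frac{1}{20} + 108} = \frac{1}{\frac{2161}{20}} = \frac{20}{2161}$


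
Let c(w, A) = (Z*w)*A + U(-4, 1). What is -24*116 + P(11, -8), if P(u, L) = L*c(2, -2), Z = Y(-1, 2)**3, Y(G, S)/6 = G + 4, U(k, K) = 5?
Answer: 183800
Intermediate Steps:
Y(G, S) = 24 + 6*G (Y(G, S) = 6*(G + 4) = 6*(4 + G) = 24 + 6*G)
Z = 5832 (Z = (24 + 6*(-1))**3 = (24 - 6)**3 = 18**3 = 5832)
c(w, A) = 5 + 5832*A*w (c(w, A) = (5832*w)*A + 5 = 5832*A*w + 5 = 5 + 5832*A*w)
P(u, L) = -23323*L (P(u, L) = L*(5 + 5832*(-2)*2) = L*(5 - 23328) = L*(-23323) = -23323*L)
-24*116 + P(11, -8) = -24*116 - 23323*(-8) = -2784 + 186584 = 183800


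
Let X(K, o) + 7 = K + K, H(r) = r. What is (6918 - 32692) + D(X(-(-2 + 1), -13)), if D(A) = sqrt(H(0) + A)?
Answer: -25774 + I*sqrt(5) ≈ -25774.0 + 2.2361*I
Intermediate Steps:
X(K, o) = -7 + 2*K (X(K, o) = -7 + (K + K) = -7 + 2*K)
D(A) = sqrt(A) (D(A) = sqrt(0 + A) = sqrt(A))
(6918 - 32692) + D(X(-(-2 + 1), -13)) = (6918 - 32692) + sqrt(-7 + 2*(-(-2 + 1))) = -25774 + sqrt(-7 + 2*(-1*(-1))) = -25774 + sqrt(-7 + 2*1) = -25774 + sqrt(-7 + 2) = -25774 + sqrt(-5) = -25774 + I*sqrt(5)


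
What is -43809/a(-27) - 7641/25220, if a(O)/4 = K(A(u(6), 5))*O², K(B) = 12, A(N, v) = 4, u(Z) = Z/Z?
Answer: -114353071/73541520 ≈ -1.5549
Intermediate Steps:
u(Z) = 1
a(O) = 48*O² (a(O) = 4*(12*O²) = 48*O²)
-43809/a(-27) - 7641/25220 = -43809/(48*(-27)²) - 7641/25220 = -43809/(48*729) - 7641*1/25220 = -43809/34992 - 7641/25220 = -43809*1/34992 - 7641/25220 = -14603/11664 - 7641/25220 = -114353071/73541520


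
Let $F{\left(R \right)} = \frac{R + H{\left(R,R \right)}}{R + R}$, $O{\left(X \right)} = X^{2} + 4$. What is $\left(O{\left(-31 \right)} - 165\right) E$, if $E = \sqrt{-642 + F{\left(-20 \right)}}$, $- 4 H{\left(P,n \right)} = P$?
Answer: $200 i \sqrt{10266} \approx 20264.0 i$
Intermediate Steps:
$H{\left(P,n \right)} = - \frac{P}{4}$
$O{\left(X \right)} = 4 + X^{2}$
$F{\left(R \right)} = \frac{3}{8}$ ($F{\left(R \right)} = \frac{R - \frac{R}{4}}{R + R} = \frac{\frac{3}{4} R}{2 R} = \frac{3 R}{4} \frac{1}{2 R} = \frac{3}{8}$)
$E = \frac{i \sqrt{10266}}{4}$ ($E = \sqrt{-642 + \frac{3}{8}} = \sqrt{- \frac{5133}{8}} = \frac{i \sqrt{10266}}{4} \approx 25.33 i$)
$\left(O{\left(-31 \right)} - 165\right) E = \left(\left(4 + \left(-31\right)^{2}\right) - 165\right) \frac{i \sqrt{10266}}{4} = \left(\left(4 + 961\right) - 165\right) \frac{i \sqrt{10266}}{4} = \left(965 - 165\right) \frac{i \sqrt{10266}}{4} = 800 \frac{i \sqrt{10266}}{4} = 200 i \sqrt{10266}$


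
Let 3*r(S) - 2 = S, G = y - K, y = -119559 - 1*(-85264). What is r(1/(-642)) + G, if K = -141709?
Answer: 206880647/1926 ≈ 1.0741e+5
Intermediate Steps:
y = -34295 (y = -119559 + 85264 = -34295)
G = 107414 (G = -34295 - 1*(-141709) = -34295 + 141709 = 107414)
r(S) = ⅔ + S/3
r(1/(-642)) + G = (⅔ + (⅓)/(-642)) + 107414 = (⅔ + (⅓)*(-1/642)) + 107414 = (⅔ - 1/1926) + 107414 = 1283/1926 + 107414 = 206880647/1926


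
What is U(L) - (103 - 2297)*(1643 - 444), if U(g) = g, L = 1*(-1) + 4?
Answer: 2630609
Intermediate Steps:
L = 3 (L = -1 + 4 = 3)
U(L) - (103 - 2297)*(1643 - 444) = 3 - (103 - 2297)*(1643 - 444) = 3 - (-2194)*1199 = 3 - 1*(-2630606) = 3 + 2630606 = 2630609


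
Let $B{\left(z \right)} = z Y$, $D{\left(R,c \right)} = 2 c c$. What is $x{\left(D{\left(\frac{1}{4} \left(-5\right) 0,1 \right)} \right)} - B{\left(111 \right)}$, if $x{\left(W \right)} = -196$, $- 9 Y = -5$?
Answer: $- \frac{773}{3} \approx -257.67$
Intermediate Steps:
$Y = \frac{5}{9}$ ($Y = \left(- \frac{1}{9}\right) \left(-5\right) = \frac{5}{9} \approx 0.55556$)
$D{\left(R,c \right)} = 2 c^{2}$
$B{\left(z \right)} = \frac{5 z}{9}$ ($B{\left(z \right)} = z \frac{5}{9} = \frac{5 z}{9}$)
$x{\left(D{\left(\frac{1}{4} \left(-5\right) 0,1 \right)} \right)} - B{\left(111 \right)} = -196 - \frac{5}{9} \cdot 111 = -196 - \frac{185}{3} = - \frac{773}{3}$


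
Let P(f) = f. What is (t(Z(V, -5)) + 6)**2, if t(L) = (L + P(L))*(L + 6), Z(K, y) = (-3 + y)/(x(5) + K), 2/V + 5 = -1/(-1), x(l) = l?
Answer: 532900/6561 ≈ 81.222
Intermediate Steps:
V = -1/2 (V = 2/(-5 - 1/(-1)) = 2/(-5 - 1*(-1)) = 2/(-5 + 1) = 2/(-4) = 2*(-1/4) = -1/2 ≈ -0.50000)
Z(K, y) = (-3 + y)/(5 + K)
t(L) = 2*L*(6 + L) (t(L) = (L + L)*(L + 6) = (2*L)*(6 + L) = 2*L*(6 + L))
(t(Z(V, -5)) + 6)**2 = (2*((-3 - 5)/(5 - 1/2))*(6 + (-3 - 5)/(5 - 1/2)) + 6)**2 = (2*(-8/(9/2))*(6 - 8/(9/2)) + 6)**2 = (2*((2/9)*(-8))*(6 + (2/9)*(-8)) + 6)**2 = (2*(-16/9)*(6 - 16/9) + 6)**2 = (2*(-16/9)*(38/9) + 6)**2 = (-1216/81 + 6)**2 = (-730/81)**2 = 532900/6561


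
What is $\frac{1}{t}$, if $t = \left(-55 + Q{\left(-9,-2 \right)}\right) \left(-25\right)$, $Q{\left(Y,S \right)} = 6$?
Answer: $\frac{1}{1225} \approx 0.00081633$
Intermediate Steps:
$t = 1225$ ($t = \left(-55 + 6\right) \left(-25\right) = \left(-49\right) \left(-25\right) = 1225$)
$\frac{1}{t} = \frac{1}{1225}$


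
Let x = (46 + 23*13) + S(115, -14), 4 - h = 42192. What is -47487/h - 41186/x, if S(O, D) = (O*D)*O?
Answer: 10513390003/7796553340 ≈ 1.3485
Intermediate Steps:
h = -42188 (h = 4 - 1*42192 = 4 - 42192 = -42188)
S(O, D) = D*O**2 (S(O, D) = (D*O)*O = D*O**2)
x = -184805 (x = (46 + 23*13) - 14*115**2 = (46 + 299) - 14*13225 = 345 - 185150 = -184805)
-47487/h - 41186/x = -47487/(-42188) - 41186/(-184805) = -47487*(-1/42188) - 41186*(-1/184805) = 47487/42188 + 41186/184805 = 10513390003/7796553340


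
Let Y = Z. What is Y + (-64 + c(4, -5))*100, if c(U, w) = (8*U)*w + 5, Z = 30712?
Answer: 8812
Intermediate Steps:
Y = 30712
c(U, w) = 5 + 8*U*w (c(U, w) = 8*U*w + 5 = 5 + 8*U*w)
Y + (-64 + c(4, -5))*100 = 30712 + (-64 + (5 + 8*4*(-5)))*100 = 30712 + (-64 + (5 - 160))*100 = 30712 + (-64 - 155)*100 = 30712 - 219*100 = 30712 - 21900 = 8812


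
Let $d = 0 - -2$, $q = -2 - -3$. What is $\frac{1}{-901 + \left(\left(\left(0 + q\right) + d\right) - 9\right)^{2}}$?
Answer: $- \frac{1}{865} \approx -0.0011561$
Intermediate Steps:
$q = 1$ ($q = -2 + 3 = 1$)
$d = 2$ ($d = 0 + 2 = 2$)
$\frac{1}{-901 + \left(\left(\left(0 + q\right) + d\right) - 9\right)^{2}} = \frac{1}{-901 + \left(\left(\left(0 + 1\right) + 2\right) - 9\right)^{2}} = \frac{1}{-901 + \left(\left(1 + 2\right) - 9\right)^{2}} = \frac{1}{-901 + \left(3 - 9\right)^{2}} = \frac{1}{-901 + \left(-6\right)^{2}} = \frac{1}{-901 + 36} = \frac{1}{-865} = - \frac{1}{865}$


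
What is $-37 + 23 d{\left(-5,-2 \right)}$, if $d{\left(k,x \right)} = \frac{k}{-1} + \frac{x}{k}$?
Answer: $\frac{436}{5} \approx 87.2$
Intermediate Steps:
$d{\left(k,x \right)} = - k + \frac{x}{k}$ ($d{\left(k,x \right)} = k \left(-1\right) + \frac{x}{k} = - k + \frac{x}{k}$)
$-37 + 23 d{\left(-5,-2 \right)} = -37 + 23 \left(\left(-1\right) \left(-5\right) - \frac{2}{-5}\right) = -37 + 23 \left(5 - - \frac{2}{5}\right) = -37 + 23 \left(5 + \frac{2}{5}\right) = -37 + 23 \cdot \frac{27}{5} = -37 + \frac{621}{5} = \frac{436}{5}$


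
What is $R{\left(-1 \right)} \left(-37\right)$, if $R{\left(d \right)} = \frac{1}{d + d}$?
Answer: $\frac{37}{2} \approx 18.5$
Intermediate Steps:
$R{\left(d \right)} = \frac{1}{2 d}$
$R{\left(-1 \right)} \left(-37\right) = \frac{1}{2 \left(-1\right)} \left(-37\right) = \frac{1}{2} \left(-1\right) \left(-37\right) = \left(- \frac{1}{2}\right) \left(-37\right) = \frac{37}{2}$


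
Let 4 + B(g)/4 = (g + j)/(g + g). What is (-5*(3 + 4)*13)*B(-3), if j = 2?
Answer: 20930/3 ≈ 6976.7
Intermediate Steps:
B(g) = -16 + 2*(2 + g)/g (B(g) = -16 + 4*((g + 2)/(g + g)) = -16 + 4*((2 + g)/((2*g))) = -16 + 4*((2 + g)*(1/(2*g))) = -16 + 4*((2 + g)/(2*g)) = -16 + 2*(2 + g)/g)
(-5*(3 + 4)*13)*B(-3) = (-5*(3 + 4)*13)*(-14 + 4/(-3)) = (-5*7*13)*(-14 + 4*(-⅓)) = (-35*13)*(-14 - 4/3) = -455*(-46/3) = 20930/3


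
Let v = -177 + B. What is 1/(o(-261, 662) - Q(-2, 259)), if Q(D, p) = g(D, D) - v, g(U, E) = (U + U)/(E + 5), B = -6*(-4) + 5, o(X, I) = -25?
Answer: -3/515 ≈ -0.0058252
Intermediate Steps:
B = 29 (B = 24 + 5 = 29)
g(U, E) = 2*U/(5 + E) (g(U, E) = (2*U)/(5 + E) = 2*U/(5 + E))
v = -148 (v = -177 + 29 = -148)
Q(D, p) = 148 + 2*D/(5 + D) (Q(D, p) = 2*D/(5 + D) - 1*(-148) = 2*D/(5 + D) + 148 = 148 + 2*D/(5 + D))
1/(o(-261, 662) - Q(-2, 259)) = 1/(-25 - 10*(74 + 15*(-2))/(5 - 2)) = 1/(-25 - 10*(74 - 30)/3) = 1/(-25 - 10*44/3) = 1/(-25 - 1*440/3) = 1/(-25 - 440/3) = 1/(-515/3) = -3/515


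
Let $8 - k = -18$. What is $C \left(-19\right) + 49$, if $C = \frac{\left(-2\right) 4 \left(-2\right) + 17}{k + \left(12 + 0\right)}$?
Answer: $\frac{65}{2} \approx 32.5$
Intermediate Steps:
$k = 26$ ($k = 8 - -18 = 8 + 18 = 26$)
$C = \frac{33}{38}$ ($C = \frac{\left(-2\right) 4 \left(-2\right) + 17}{26 + \left(12 + 0\right)} = \frac{\left(-8\right) \left(-2\right) + 17}{26 + 12} = \frac{16 + 17}{38} = 33 \cdot \frac{1}{38} = \frac{33}{38} \approx 0.86842$)
$C \left(-19\right) + 49 = \frac{33}{38} \left(-19\right) + 49 = - \frac{33}{2} + 49 = \frac{65}{2}$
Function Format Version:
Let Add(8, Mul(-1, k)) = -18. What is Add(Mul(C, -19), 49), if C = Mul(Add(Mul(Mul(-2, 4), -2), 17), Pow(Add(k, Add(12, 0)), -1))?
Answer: Rational(65, 2) ≈ 32.500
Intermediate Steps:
k = 26 (k = Add(8, Mul(-1, -18)) = Add(8, 18) = 26)
C = Rational(33, 38) (C = Mul(Add(Mul(Mul(-2, 4), -2), 17), Pow(Add(26, Add(12, 0)), -1)) = Mul(Add(Mul(-8, -2), 17), Pow(Add(26, 12), -1)) = Mul(Add(16, 17), Pow(38, -1)) = Mul(33, Rational(1, 38)) = Rational(33, 38) ≈ 0.86842)
Add(Mul(C, -19), 49) = Add(Mul(Rational(33, 38), -19), 49) = Add(Rational(-33, 2), 49) = Rational(65, 2)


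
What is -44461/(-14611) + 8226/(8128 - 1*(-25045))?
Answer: 1595094839/484690703 ≈ 3.2910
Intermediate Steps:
-44461/(-14611) + 8226/(8128 - 1*(-25045)) = -44461*(-1/14611) + 8226/(8128 + 25045) = 44461/14611 + 8226/33173 = 1595094839/484690703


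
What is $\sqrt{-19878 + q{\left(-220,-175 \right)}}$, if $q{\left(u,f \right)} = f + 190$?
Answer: $3 i \sqrt{2207} \approx 140.94 i$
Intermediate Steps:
$q{\left(u,f \right)} = 190 + f$
$\sqrt{-19878 + q{\left(-220,-175 \right)}} = \sqrt{-19878 + \left(190 - 175\right)} = \sqrt{-19878 + 15} = \sqrt{-19863} = 3 i \sqrt{2207}$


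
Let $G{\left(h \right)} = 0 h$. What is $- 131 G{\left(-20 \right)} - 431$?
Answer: $-431$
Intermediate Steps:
$G{\left(h \right)} = 0$
$- 131 G{\left(-20 \right)} - 431 = \left(-131\right) 0 - 431 = 0 - 431 = -431$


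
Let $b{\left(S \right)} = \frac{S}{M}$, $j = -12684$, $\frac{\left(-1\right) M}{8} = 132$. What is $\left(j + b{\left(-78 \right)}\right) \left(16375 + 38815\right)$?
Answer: $- \frac{61602277745}{88} \approx -7.0003 \cdot 10^{8}$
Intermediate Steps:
$M = -1056$ ($M = \left(-8\right) 132 = -1056$)
$b{\left(S \right)} = - \frac{S}{1056}$ ($b{\left(S \right)} = \frac{S}{-1056} = S \left(- \frac{1}{1056}\right) = - \frac{S}{1056}$)
$\left(j + b{\left(-78 \right)}\right) \left(16375 + 38815\right) = \left(-12684 - - \frac{13}{176}\right) \left(16375 + 38815\right) = \left(-12684 + \frac{13}{176}\right) 55190 = \left(- \frac{2232371}{176}\right) 55190 = - \frac{61602277745}{88}$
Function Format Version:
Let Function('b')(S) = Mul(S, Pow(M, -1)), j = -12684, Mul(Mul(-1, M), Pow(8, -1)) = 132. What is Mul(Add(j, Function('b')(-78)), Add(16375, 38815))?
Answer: Rational(-61602277745, 88) ≈ -7.0003e+8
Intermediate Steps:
M = -1056 (M = Mul(-8, 132) = -1056)
Function('b')(S) = Mul(Rational(-1, 1056), S) (Function('b')(S) = Mul(S, Pow(-1056, -1)) = Mul(S, Rational(-1, 1056)) = Mul(Rational(-1, 1056), S))
Mul(Add(j, Function('b')(-78)), Add(16375, 38815)) = Mul(Add(-12684, Mul(Rational(-1, 1056), -78)), Add(16375, 38815)) = Mul(Add(-12684, Rational(13, 176)), 55190) = Mul(Rational(-2232371, 176), 55190) = Rational(-61602277745, 88)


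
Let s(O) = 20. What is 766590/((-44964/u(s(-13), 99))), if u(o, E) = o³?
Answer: -511060000/3747 ≈ -1.3639e+5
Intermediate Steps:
766590/((-44964/u(s(-13), 99))) = 766590/((-44964/(20³))) = 766590/((-44964/8000)) = 766590/((-44964*1/8000)) = 766590/(-11241/2000) = 766590*(-2000/11241) = -511060000/3747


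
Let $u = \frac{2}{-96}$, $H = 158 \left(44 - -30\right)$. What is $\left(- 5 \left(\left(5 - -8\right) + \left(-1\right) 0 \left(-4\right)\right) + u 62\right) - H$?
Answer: $- \frac{282199}{24} \approx -11758.0$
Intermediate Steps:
$H = 11692$ ($H = 158 \left(44 + 30\right) = 158 \cdot 74 = 11692$)
$u = - \frac{1}{48}$ ($u = 2 \left(- \frac{1}{96}\right) = - \frac{1}{48} \approx -0.020833$)
$\left(- 5 \left(\left(5 - -8\right) + \left(-1\right) 0 \left(-4\right)\right) + u 62\right) - H = \left(- 5 \left(\left(5 - -8\right) + \left(-1\right) 0 \left(-4\right)\right) - \frac{31}{24}\right) - 11692 = \left(- 5 \left(\left(5 + 8\right) + 0 \left(-4\right)\right) - \frac{31}{24}\right) - 11692 = \left(- 5 \left(13 + 0\right) - \frac{31}{24}\right) - 11692 = \left(\left(-5\right) 13 - \frac{31}{24}\right) - 11692 = \left(-65 - \frac{31}{24}\right) - 11692 = - \frac{1591}{24} - 11692 = - \frac{282199}{24}$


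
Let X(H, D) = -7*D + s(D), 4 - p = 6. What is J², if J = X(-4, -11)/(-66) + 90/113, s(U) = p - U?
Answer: 3568321/13905441 ≈ 0.25661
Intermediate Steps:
p = -2 (p = 4 - 1*6 = 4 - 6 = -2)
s(U) = -2 - U
X(H, D) = -2 - 8*D (X(H, D) = -7*D + (-2 - D) = -2 - 8*D)
J = -1889/3729 (J = (-2 - 8*(-11))/(-66) + 90/113 = (-2 + 88)*(-1/66) + 90*(1/113) = 86*(-1/66) + 90/113 = -43/33 + 90/113 = -1889/3729 ≈ -0.50657)
J² = (-1889/3729)² = 3568321/13905441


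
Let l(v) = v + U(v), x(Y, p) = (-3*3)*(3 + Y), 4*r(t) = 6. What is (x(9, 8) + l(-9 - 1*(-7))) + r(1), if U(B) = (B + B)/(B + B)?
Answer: -215/2 ≈ -107.50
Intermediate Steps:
r(t) = 3/2 (r(t) = (¼)*6 = 3/2)
x(Y, p) = -27 - 9*Y (x(Y, p) = -9*(3 + Y) = -27 - 9*Y)
U(B) = 1 (U(B) = (2*B)/((2*B)) = (2*B)*(1/(2*B)) = 1)
l(v) = 1 + v (l(v) = v + 1 = 1 + v)
(x(9, 8) + l(-9 - 1*(-7))) + r(1) = ((-27 - 9*9) + (1 + (-9 - 1*(-7)))) + 3/2 = ((-27 - 81) + (1 + (-9 + 7))) + 3/2 = (-108 + (1 - 2)) + 3/2 = (-108 - 1) + 3/2 = -109 + 3/2 = -215/2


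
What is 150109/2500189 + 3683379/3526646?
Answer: 9738524963045/8817281536094 ≈ 1.1045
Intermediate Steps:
150109/2500189 + 3683379/3526646 = 9738524963045/8817281536094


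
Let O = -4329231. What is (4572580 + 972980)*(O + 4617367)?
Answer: 1597875476160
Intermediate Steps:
(4572580 + 972980)*(O + 4617367) = (4572580 + 972980)*(-4329231 + 4617367) = 5545560*288136 = 1597875476160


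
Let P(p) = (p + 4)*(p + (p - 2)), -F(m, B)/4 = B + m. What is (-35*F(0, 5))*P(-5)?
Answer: 8400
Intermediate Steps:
F(m, B) = -4*B - 4*m (F(m, B) = -4*(B + m) = -4*B - 4*m)
P(p) = (-2 + 2*p)*(4 + p) (P(p) = (4 + p)*(p + (-2 + p)) = (4 + p)*(-2 + 2*p) = (-2 + 2*p)*(4 + p))
(-35*F(0, 5))*P(-5) = (-35*(-4*5 - 4*0))*(-8 + 2*(-5)² + 6*(-5)) = (-35*(-20 + 0))*(-8 + 2*25 - 30) = (-35*(-20))*(-8 + 50 - 30) = 700*12 = 8400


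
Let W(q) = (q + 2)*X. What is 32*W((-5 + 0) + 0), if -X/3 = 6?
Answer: 1728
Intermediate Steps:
X = -18 (X = -3*6 = -18)
W(q) = -36 - 18*q (W(q) = (q + 2)*(-18) = (2 + q)*(-18) = -36 - 18*q)
32*W((-5 + 0) + 0) = 32*(-36 - 18*((-5 + 0) + 0)) = 32*(-36 - 18*(-5 + 0)) = 32*(-36 - 18*(-5)) = 32*(-36 + 90) = 32*54 = 1728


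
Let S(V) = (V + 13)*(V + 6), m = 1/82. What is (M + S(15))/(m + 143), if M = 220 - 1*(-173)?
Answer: 8938/1303 ≈ 6.8596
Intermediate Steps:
M = 393 (M = 220 + 173 = 393)
m = 1/82 ≈ 0.012195
S(V) = (6 + V)*(13 + V) (S(V) = (13 + V)*(6 + V) = (6 + V)*(13 + V))
(M + S(15))/(m + 143) = (393 + (78 + 15² + 19*15))/(1/82 + 143) = (393 + (78 + 225 + 285))/(11727/82) = (393 + 588)*(82/11727) = 981*(82/11727) = 8938/1303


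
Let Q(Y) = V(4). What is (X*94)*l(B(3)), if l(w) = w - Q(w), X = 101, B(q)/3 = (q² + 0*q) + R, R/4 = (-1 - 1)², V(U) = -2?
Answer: 731038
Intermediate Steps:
R = 16 (R = 4*(-1 - 1)² = 4*(-2)² = 4*4 = 16)
B(q) = 48 + 3*q² (B(q) = 3*((q² + 0*q) + 16) = 3*((q² + 0) + 16) = 3*(q² + 16) = 3*(16 + q²) = 48 + 3*q²)
Q(Y) = -2
l(w) = 2 + w (l(w) = w - 1*(-2) = w + 2 = 2 + w)
(X*94)*l(B(3)) = (101*94)*(2 + (48 + 3*3²)) = 9494*(2 + (48 + 3*9)) = 9494*(2 + (48 + 27)) = 9494*(2 + 75) = 9494*77 = 731038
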